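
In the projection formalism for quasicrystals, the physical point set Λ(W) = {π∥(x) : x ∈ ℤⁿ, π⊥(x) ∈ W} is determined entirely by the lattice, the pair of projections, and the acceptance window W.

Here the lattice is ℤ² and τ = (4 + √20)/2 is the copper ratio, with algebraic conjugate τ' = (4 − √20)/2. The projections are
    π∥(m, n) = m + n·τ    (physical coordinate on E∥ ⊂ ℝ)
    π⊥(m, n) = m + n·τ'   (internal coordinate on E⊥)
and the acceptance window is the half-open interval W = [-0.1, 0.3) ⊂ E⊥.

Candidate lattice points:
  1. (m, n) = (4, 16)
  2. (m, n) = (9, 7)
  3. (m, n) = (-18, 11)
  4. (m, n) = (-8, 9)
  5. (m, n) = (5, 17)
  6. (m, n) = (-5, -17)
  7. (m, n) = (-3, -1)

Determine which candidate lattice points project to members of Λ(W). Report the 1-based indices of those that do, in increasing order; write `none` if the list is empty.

1

τ' = (4−√20)/2 ≈ -0.2361.
[1] lift (4,16): star map gives 0.2229; window check -0.1 ≤ 0.2229 < 0.3 is true → IN Λ
[2] lift (9,7): star map gives 7.3475; window check -0.1 ≤ 7.3475 < 0.3 is false → out
[3] lift (-18,11): star map gives -20.5967; window check -0.1 ≤ -20.5967 < 0.3 is false → out
[4] lift (-8,9): star map gives -10.1246; window check -0.1 ≤ -10.1246 < 0.3 is false → out
[5] lift (5,17): star map gives 0.9868; window check -0.1 ≤ 0.9868 < 0.3 is false → out
[6] lift (-5,-17): star map gives -0.9868; window check -0.1 ≤ -0.9868 < 0.3 is false → out
[7] lift (-3,-1): star map gives -2.7639; window check -0.1 ≤ -2.7639 < 0.3 is false → out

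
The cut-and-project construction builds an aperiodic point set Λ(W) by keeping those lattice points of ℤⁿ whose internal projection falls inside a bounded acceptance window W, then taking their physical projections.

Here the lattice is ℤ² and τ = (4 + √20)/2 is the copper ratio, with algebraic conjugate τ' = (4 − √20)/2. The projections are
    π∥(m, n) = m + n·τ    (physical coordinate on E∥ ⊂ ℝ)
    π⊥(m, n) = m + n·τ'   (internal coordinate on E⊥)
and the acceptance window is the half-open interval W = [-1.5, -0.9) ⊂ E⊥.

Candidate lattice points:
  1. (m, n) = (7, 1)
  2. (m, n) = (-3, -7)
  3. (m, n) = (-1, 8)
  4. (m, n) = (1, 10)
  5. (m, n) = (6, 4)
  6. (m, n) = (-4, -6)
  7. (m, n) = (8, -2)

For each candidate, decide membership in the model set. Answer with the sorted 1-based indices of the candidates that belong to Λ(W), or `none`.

Compute τ' = (4−√20)/2 = -0.23607, so π⊥(m,n) = m -0.23607·n.
#1 (7,1): internal coord 7 + (1)·τ' = +6.76393; +6.76393 ∉ [-1.5, -0.9) → out
#2 (-3,-7): internal coord -3 + (-7)·τ' = -1.34752; -1.34752 ∈ [-1.5, -0.9) → IN Λ
#3 (-1,8): internal coord -1 + (8)·τ' = -2.88854; -2.88854 ∉ [-1.5, -0.9) → out
#4 (1,10): internal coord 1 + (10)·τ' = -1.36068; -1.36068 ∈ [-1.5, -0.9) → IN Λ
#5 (6,4): internal coord 6 + (4)·τ' = +5.05573; +5.05573 ∉ [-1.5, -0.9) → out
#6 (-4,-6): internal coord -4 + (-6)·τ' = -2.58359; -2.58359 ∉ [-1.5, -0.9) → out
#7 (8,-2): internal coord 8 + (-2)·τ' = +8.47214; +8.47214 ∉ [-1.5, -0.9) → out

2, 4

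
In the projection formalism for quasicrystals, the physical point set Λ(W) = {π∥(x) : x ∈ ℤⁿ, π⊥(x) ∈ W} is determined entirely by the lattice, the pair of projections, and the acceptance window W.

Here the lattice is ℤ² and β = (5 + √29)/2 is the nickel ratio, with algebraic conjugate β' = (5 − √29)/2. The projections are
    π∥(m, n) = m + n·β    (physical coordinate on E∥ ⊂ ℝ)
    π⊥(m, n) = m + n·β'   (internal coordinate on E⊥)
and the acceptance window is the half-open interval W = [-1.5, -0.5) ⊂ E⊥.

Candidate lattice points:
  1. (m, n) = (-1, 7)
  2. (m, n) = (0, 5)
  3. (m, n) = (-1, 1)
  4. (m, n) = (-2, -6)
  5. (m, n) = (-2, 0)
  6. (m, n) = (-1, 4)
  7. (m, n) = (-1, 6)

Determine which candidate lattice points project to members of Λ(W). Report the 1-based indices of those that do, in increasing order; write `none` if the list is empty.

Compute β' = (5−√29)/2 = -0.19258, so π⊥(m,n) = m -0.19258·n.
candidate 1: (m,n)=(-1,7) → π∥ = -1+7·β ≈ 35.34808, π⊥ = -1+7·β' ≈ -2.34808 ∉ [-1.5, -0.5) ⇒ out
candidate 2: (m,n)=(0,5) → π∥ = 0+5·β ≈ 25.96291, π⊥ = 0+5·β' ≈ -0.96291 ∈ [-1.5, -0.5) ⇒ IN Λ
candidate 3: (m,n)=(-1,1) → π∥ = -1+1·β ≈ 4.19258, π⊥ = -1+1·β' ≈ -1.19258 ∈ [-1.5, -0.5) ⇒ IN Λ
candidate 4: (m,n)=(-2,-6) → π∥ = -2-6·β ≈ -33.15549, π⊥ = -2-6·β' ≈ -0.84451 ∈ [-1.5, -0.5) ⇒ IN Λ
candidate 5: (m,n)=(-2,0) → π∥ = -2+0·β ≈ -2.00000, π⊥ = -2+0·β' ≈ -2.00000 ∉ [-1.5, -0.5) ⇒ out
candidate 6: (m,n)=(-1,4) → π∥ = -1+4·β ≈ 19.77033, π⊥ = -1+4·β' ≈ -1.77033 ∉ [-1.5, -0.5) ⇒ out
candidate 7: (m,n)=(-1,6) → π∥ = -1+6·β ≈ 30.15549, π⊥ = -1+6·β' ≈ -2.15549 ∉ [-1.5, -0.5) ⇒ out

2, 3, 4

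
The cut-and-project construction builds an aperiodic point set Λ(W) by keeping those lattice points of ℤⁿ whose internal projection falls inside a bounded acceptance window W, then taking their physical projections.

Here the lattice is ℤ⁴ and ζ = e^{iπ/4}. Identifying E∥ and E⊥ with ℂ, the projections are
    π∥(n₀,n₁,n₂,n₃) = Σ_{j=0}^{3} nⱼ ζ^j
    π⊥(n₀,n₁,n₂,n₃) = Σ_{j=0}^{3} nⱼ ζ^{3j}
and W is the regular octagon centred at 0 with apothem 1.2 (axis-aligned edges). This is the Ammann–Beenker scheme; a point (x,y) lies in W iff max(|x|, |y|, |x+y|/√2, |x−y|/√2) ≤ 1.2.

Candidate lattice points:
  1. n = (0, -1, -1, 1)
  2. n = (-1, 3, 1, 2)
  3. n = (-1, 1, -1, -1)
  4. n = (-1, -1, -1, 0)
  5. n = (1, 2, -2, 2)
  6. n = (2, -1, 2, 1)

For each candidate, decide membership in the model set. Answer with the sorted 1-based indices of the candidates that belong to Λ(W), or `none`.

π⊥(n) = n₀ + n₁ζ³ + n₂ζ⁶ + n₃ζ⁹ where ζ = e^{iπ/4}.
candidate 1: n = (0, -1, -1, 1) → π⊥ ≈ (+1.4142, +1.0000); max(|x|,|y|,|x±y|/√2) = 1.7071 > 1.2 ⇒ ∉ W
candidate 2: n = (-1, 3, 1, 2) → π⊥ ≈ (-1.7071, +2.5355); max(|x|,|y|,|x±y|/√2) = 3.0000 > 1.2 ⇒ ∉ W
candidate 3: n = (-1, 1, -1, -1) → π⊥ ≈ (-2.4142, +1.0000); max(|x|,|y|,|x±y|/√2) = 2.4142 > 1.2 ⇒ ∉ W
candidate 4: n = (-1, -1, -1, 0) → π⊥ ≈ (-0.2929, +0.2929); max(|x|,|y|,|x±y|/√2) = 0.4142 ≤ 1.2 ⇒ ∈ W
candidate 5: n = (1, 2, -2, 2) → π⊥ ≈ (+1.0000, +4.8284); max(|x|,|y|,|x±y|/√2) = 4.8284 > 1.2 ⇒ ∉ W
candidate 6: n = (2, -1, 2, 1) → π⊥ ≈ (+3.4142, -2.0000); max(|x|,|y|,|x±y|/√2) = 3.8284 > 1.2 ⇒ ∉ W

4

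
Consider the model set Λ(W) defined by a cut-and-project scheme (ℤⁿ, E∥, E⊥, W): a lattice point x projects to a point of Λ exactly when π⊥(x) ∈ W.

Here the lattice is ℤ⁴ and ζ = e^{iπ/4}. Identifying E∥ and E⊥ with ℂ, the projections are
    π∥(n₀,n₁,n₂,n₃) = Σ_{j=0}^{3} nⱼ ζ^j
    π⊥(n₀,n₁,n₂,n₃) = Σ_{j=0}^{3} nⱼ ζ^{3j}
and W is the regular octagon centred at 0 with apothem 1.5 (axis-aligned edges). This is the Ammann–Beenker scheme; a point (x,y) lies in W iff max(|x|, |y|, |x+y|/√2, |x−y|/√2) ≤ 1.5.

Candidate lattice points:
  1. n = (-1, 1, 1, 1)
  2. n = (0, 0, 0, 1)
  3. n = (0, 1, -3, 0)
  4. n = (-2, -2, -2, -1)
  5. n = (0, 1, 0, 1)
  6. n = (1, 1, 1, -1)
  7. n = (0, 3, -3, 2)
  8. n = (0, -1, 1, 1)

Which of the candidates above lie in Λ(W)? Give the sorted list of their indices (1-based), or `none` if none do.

1, 2, 4, 5, 6

Internal map: ζ^{3j} for j=0..3 gives (1,0), (−√2/2,√2/2), (0,−1), (√2/2,√2/2).
candidate 1: n = (-1, 1, 1, 1) → π⊥ ≈ (-1.0000, +0.4142); max(|x|,|y|,|x±y|/√2) = 1.0000 ≤ 1.5 ⇒ ∈ W
candidate 2: n = (0, 0, 0, 1) → π⊥ ≈ (+0.7071, +0.7071); max(|x|,|y|,|x±y|/√2) = 1.0000 ≤ 1.5 ⇒ ∈ W
candidate 3: n = (0, 1, -3, 0) → π⊥ ≈ (-0.7071, +3.7071); max(|x|,|y|,|x±y|/√2) = 3.7071 > 1.5 ⇒ ∉ W
candidate 4: n = (-2, -2, -2, -1) → π⊥ ≈ (-1.2929, -0.1213); max(|x|,|y|,|x±y|/√2) = 1.2929 ≤ 1.5 ⇒ ∈ W
candidate 5: n = (0, 1, 0, 1) → π⊥ ≈ (+0.0000, +1.4142); max(|x|,|y|,|x±y|/√2) = 1.4142 ≤ 1.5 ⇒ ∈ W
candidate 6: n = (1, 1, 1, -1) → π⊥ ≈ (-0.4142, -1.0000); max(|x|,|y|,|x±y|/√2) = 1.0000 ≤ 1.5 ⇒ ∈ W
candidate 7: n = (0, 3, -3, 2) → π⊥ ≈ (-0.7071, +6.5355); max(|x|,|y|,|x±y|/√2) = 6.5355 > 1.5 ⇒ ∉ W
candidate 8: n = (0, -1, 1, 1) → π⊥ ≈ (+1.4142, -1.0000); max(|x|,|y|,|x±y|/√2) = 1.7071 > 1.5 ⇒ ∉ W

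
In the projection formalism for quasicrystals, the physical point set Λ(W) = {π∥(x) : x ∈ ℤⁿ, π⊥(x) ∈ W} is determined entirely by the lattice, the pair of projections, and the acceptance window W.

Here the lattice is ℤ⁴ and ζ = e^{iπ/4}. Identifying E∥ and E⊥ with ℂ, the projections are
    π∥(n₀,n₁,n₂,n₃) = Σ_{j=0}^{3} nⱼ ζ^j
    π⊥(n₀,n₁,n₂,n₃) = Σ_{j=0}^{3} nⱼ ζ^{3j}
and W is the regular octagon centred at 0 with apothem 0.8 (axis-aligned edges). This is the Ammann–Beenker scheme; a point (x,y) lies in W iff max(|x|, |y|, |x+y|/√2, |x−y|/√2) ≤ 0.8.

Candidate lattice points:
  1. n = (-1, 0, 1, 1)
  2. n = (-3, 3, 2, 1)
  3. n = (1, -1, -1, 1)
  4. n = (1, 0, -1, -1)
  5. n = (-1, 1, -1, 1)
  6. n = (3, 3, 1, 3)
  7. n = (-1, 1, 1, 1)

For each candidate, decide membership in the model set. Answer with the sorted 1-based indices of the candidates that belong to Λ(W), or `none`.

Internal map: ζ^{3j} for j=0..3 gives (1,0), (−√2/2,√2/2), (0,−1), (√2/2,√2/2).
#1 (-1, 0, 1, 1): internal (-0.292893, -0.292893); octagon support 0.414214 vs apothem 0.8 → ∈ W
#2 (-3, 3, 2, 1): internal (-4.414214, 0.828427); octagon support 4.414214 vs apothem 0.8 → ∉ W
#3 (1, -1, -1, 1): internal (2.414214, 1.000000); octagon support 2.414214 vs apothem 0.8 → ∉ W
#4 (1, 0, -1, -1): internal (0.292893, 0.292893); octagon support 0.414214 vs apothem 0.8 → ∈ W
#5 (-1, 1, -1, 1): internal (-1.000000, 2.414214); octagon support 2.414214 vs apothem 0.8 → ∉ W
#6 (3, 3, 1, 3): internal (3.000000, 3.242641); octagon support 4.414214 vs apothem 0.8 → ∉ W
#7 (-1, 1, 1, 1): internal (-1.000000, 0.414214); octagon support 1.000000 vs apothem 0.8 → ∉ W

1, 4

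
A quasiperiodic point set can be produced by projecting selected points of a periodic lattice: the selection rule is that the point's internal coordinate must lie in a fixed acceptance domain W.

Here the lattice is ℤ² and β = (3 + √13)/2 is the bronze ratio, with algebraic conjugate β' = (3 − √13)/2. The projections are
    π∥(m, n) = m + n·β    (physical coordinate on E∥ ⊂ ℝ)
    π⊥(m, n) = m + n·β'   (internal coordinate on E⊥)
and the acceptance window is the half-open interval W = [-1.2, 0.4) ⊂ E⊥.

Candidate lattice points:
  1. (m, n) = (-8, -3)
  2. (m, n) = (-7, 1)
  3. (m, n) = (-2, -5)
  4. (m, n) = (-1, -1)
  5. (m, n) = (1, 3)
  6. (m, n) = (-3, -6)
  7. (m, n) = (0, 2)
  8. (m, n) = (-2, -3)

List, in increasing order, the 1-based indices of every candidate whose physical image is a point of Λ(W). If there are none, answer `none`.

Compute β' = (3−√13)/2 = -0.302776, so π⊥(m,n) = m -0.302776·n.
candidate 1: (m,n)=(-8,-3) → π∥ = -8-3·β ≈ -17.908327, π⊥ = -8-3·β' ≈ -7.091673 ∉ [-1.2, 0.4) ⇒ out
candidate 2: (m,n)=(-7,1) → π∥ = -7+1·β ≈ -3.697224, π⊥ = -7+1·β' ≈ -7.302776 ∉ [-1.2, 0.4) ⇒ out
candidate 3: (m,n)=(-2,-5) → π∥ = -2-5·β ≈ -18.513878, π⊥ = -2-5·β' ≈ -0.486122 ∈ [-1.2, 0.4) ⇒ IN Λ
candidate 4: (m,n)=(-1,-1) → π∥ = -1-1·β ≈ -4.302776, π⊥ = -1-1·β' ≈ -0.697224 ∈ [-1.2, 0.4) ⇒ IN Λ
candidate 5: (m,n)=(1,3) → π∥ = 1+3·β ≈ 10.908327, π⊥ = 1+3·β' ≈ 0.091673 ∈ [-1.2, 0.4) ⇒ IN Λ
candidate 6: (m,n)=(-3,-6) → π∥ = -3-6·β ≈ -22.816654, π⊥ = -3-6·β' ≈ -1.183346 ∈ [-1.2, 0.4) ⇒ IN Λ
candidate 7: (m,n)=(0,2) → π∥ = 0+2·β ≈ 6.605551, π⊥ = 0+2·β' ≈ -0.605551 ∈ [-1.2, 0.4) ⇒ IN Λ
candidate 8: (m,n)=(-2,-3) → π∥ = -2-3·β ≈ -11.908327, π⊥ = -2-3·β' ≈ -1.091673 ∈ [-1.2, 0.4) ⇒ IN Λ

3, 4, 5, 6, 7, 8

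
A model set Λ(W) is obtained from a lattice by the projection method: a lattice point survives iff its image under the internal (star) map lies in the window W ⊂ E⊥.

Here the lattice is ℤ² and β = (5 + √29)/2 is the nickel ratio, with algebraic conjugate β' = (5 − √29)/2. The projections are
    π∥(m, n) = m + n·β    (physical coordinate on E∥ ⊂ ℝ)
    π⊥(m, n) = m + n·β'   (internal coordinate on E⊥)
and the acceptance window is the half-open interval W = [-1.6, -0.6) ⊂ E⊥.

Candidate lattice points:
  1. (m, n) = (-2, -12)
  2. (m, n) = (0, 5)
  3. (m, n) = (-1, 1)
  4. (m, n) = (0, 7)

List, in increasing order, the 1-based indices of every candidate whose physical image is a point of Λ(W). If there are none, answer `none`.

β' = (5−√29)/2 ≈ -0.192582.
#1 (-2,-12): internal coord -2 + (-12)·β' = +0.310989; +0.310989 ∉ [-1.6, -0.6) → out
#2 (0,5): internal coord 0 + (5)·β' = -0.962912; -0.962912 ∈ [-1.6, -0.6) → IN Λ
#3 (-1,1): internal coord -1 + (1)·β' = -1.192582; -1.192582 ∈ [-1.6, -0.6) → IN Λ
#4 (0,7): internal coord 0 + (7)·β' = -1.348077; -1.348077 ∈ [-1.6, -0.6) → IN Λ

2, 3, 4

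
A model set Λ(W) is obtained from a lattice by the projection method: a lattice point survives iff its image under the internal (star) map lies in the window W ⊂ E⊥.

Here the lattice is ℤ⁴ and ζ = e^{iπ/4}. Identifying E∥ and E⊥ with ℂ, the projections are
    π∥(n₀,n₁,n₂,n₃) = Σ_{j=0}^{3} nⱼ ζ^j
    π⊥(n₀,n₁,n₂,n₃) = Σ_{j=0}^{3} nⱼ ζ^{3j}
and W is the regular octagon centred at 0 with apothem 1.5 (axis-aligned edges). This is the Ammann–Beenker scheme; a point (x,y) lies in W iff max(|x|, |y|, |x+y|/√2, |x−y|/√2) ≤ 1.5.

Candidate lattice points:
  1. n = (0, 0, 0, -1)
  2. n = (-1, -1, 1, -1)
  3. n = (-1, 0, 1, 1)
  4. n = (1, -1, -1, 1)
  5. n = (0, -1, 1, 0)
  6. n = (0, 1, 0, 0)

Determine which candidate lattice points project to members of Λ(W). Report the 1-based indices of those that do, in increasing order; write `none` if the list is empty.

Internal map: ζ^{3j} for j=0..3 gives (1,0), (−√2/2,√2/2), (0,−1), (√2/2,√2/2).
candidate 1: n = (0, 0, 0, -1) → π⊥ ≈ (-0.70711, -0.70711); max(|x|,|y|,|x±y|/√2) = 1.00000 ≤ 1.5 ⇒ ∈ W
candidate 2: n = (-1, -1, 1, -1) → π⊥ ≈ (-1.00000, -2.41421); max(|x|,|y|,|x±y|/√2) = 2.41421 > 1.5 ⇒ ∉ W
candidate 3: n = (-1, 0, 1, 1) → π⊥ ≈ (-0.29289, -0.29289); max(|x|,|y|,|x±y|/√2) = 0.41421 ≤ 1.5 ⇒ ∈ W
candidate 4: n = (1, -1, -1, 1) → π⊥ ≈ (+2.41421, +1.00000); max(|x|,|y|,|x±y|/√2) = 2.41421 > 1.5 ⇒ ∉ W
candidate 5: n = (0, -1, 1, 0) → π⊥ ≈ (+0.70711, -1.70711); max(|x|,|y|,|x±y|/√2) = 1.70711 > 1.5 ⇒ ∉ W
candidate 6: n = (0, 1, 0, 0) → π⊥ ≈ (-0.70711, +0.70711); max(|x|,|y|,|x±y|/√2) = 1.00000 ≤ 1.5 ⇒ ∈ W

1, 3, 6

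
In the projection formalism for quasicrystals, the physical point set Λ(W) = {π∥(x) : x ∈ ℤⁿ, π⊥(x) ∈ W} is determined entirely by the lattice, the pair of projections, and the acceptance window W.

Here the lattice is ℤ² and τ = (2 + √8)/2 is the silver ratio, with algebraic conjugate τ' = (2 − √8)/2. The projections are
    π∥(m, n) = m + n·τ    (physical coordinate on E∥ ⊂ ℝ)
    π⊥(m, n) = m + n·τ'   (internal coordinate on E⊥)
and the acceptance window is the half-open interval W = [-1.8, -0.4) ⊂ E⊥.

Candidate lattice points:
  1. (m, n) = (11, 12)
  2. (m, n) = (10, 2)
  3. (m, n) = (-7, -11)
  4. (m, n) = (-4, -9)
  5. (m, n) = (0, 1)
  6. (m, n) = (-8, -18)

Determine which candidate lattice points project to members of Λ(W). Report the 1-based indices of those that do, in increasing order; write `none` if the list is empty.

Numerically τ ≈ 2.41421 and τ' = −1/τ ≈ -0.41421.
candidate 1: (m,n)=(11,12) → π∥ = 11+12·τ ≈ 39.97056, π⊥ = 11+12·τ' ≈ 6.02944 ∉ [-1.8, -0.4) ⇒ out
candidate 2: (m,n)=(10,2) → π∥ = 10+2·τ ≈ 14.82843, π⊥ = 10+2·τ' ≈ 9.17157 ∉ [-1.8, -0.4) ⇒ out
candidate 3: (m,n)=(-7,-11) → π∥ = -7-11·τ ≈ -33.55635, π⊥ = -7-11·τ' ≈ -2.44365 ∉ [-1.8, -0.4) ⇒ out
candidate 4: (m,n)=(-4,-9) → π∥ = -4-9·τ ≈ -25.72792, π⊥ = -4-9·τ' ≈ -0.27208 ∉ [-1.8, -0.4) ⇒ out
candidate 5: (m,n)=(0,1) → π∥ = 0+1·τ ≈ 2.41421, π⊥ = 0+1·τ' ≈ -0.41421 ∈ [-1.8, -0.4) ⇒ IN Λ
candidate 6: (m,n)=(-8,-18) → π∥ = -8-18·τ ≈ -51.45584, π⊥ = -8-18·τ' ≈ -0.54416 ∈ [-1.8, -0.4) ⇒ IN Λ

5, 6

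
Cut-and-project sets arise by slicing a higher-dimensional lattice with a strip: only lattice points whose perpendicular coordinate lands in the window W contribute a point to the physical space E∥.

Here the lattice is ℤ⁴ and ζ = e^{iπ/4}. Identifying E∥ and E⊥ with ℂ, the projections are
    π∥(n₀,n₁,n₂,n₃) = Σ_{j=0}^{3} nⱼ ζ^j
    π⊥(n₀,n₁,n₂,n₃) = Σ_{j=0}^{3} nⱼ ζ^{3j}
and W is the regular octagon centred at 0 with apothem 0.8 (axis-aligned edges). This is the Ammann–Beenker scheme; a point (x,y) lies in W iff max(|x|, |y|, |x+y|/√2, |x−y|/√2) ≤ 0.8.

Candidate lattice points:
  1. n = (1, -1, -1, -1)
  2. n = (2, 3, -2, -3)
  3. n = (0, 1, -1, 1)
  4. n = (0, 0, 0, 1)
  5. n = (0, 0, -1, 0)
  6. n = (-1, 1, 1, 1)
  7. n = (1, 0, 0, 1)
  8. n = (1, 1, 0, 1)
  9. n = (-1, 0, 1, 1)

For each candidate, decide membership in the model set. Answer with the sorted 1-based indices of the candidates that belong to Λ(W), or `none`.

π⊥(n) = n₀ + n₁ζ³ + n₂ζ⁶ + n₃ζ⁹ where ζ = e^{iπ/4}.
candidate 1: n = (1, -1, -1, -1) → π⊥ ≈ (+1.0000, -0.4142); max(|x|,|y|,|x±y|/√2) = 1.0000 > 0.8 ⇒ ∉ W
candidate 2: n = (2, 3, -2, -3) → π⊥ ≈ (-2.2426, +2.0000); max(|x|,|y|,|x±y|/√2) = 3.0000 > 0.8 ⇒ ∉ W
candidate 3: n = (0, 1, -1, 1) → π⊥ ≈ (+0.0000, +2.4142); max(|x|,|y|,|x±y|/√2) = 2.4142 > 0.8 ⇒ ∉ W
candidate 4: n = (0, 0, 0, 1) → π⊥ ≈ (+0.7071, +0.7071); max(|x|,|y|,|x±y|/√2) = 1.0000 > 0.8 ⇒ ∉ W
candidate 5: n = (0, 0, -1, 0) → π⊥ ≈ (+0.0000, +1.0000); max(|x|,|y|,|x±y|/√2) = 1.0000 > 0.8 ⇒ ∉ W
candidate 6: n = (-1, 1, 1, 1) → π⊥ ≈ (-1.0000, +0.4142); max(|x|,|y|,|x±y|/√2) = 1.0000 > 0.8 ⇒ ∉ W
candidate 7: n = (1, 0, 0, 1) → π⊥ ≈ (+1.7071, +0.7071); max(|x|,|y|,|x±y|/√2) = 1.7071 > 0.8 ⇒ ∉ W
candidate 8: n = (1, 1, 0, 1) → π⊥ ≈ (+1.0000, +1.4142); max(|x|,|y|,|x±y|/√2) = 1.7071 > 0.8 ⇒ ∉ W
candidate 9: n = (-1, 0, 1, 1) → π⊥ ≈ (-0.2929, -0.2929); max(|x|,|y|,|x±y|/√2) = 0.4142 ≤ 0.8 ⇒ ∈ W

9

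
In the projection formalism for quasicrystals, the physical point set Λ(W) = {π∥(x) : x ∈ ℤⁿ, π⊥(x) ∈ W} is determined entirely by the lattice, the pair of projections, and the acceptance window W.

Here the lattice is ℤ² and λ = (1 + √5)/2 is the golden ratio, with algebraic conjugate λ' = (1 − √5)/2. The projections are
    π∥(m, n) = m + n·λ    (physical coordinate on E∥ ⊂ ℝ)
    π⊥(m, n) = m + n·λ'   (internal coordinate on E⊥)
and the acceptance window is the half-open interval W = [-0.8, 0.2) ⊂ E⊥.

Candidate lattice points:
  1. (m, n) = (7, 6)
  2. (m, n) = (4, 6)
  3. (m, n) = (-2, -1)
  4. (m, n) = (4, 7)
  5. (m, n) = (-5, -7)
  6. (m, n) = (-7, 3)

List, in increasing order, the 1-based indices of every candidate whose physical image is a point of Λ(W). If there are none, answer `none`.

4, 5

Numerically λ ≈ 1.6180 and λ' = −1/λ ≈ -0.6180.
candidate 1: (m,n)=(7,6) → π∥ = 7+6·λ ≈ 16.7082, π⊥ = 7+6·λ' ≈ 3.2918 ∉ [-0.8, 0.2) ⇒ out
candidate 2: (m,n)=(4,6) → π∥ = 4+6·λ ≈ 13.7082, π⊥ = 4+6·λ' ≈ 0.2918 ∉ [-0.8, 0.2) ⇒ out
candidate 3: (m,n)=(-2,-1) → π∥ = -2-1·λ ≈ -3.6180, π⊥ = -2-1·λ' ≈ -1.3820 ∉ [-0.8, 0.2) ⇒ out
candidate 4: (m,n)=(4,7) → π∥ = 4+7·λ ≈ 15.3262, π⊥ = 4+7·λ' ≈ -0.3262 ∈ [-0.8, 0.2) ⇒ IN Λ
candidate 5: (m,n)=(-5,-7) → π∥ = -5-7·λ ≈ -16.3262, π⊥ = -5-7·λ' ≈ -0.6738 ∈ [-0.8, 0.2) ⇒ IN Λ
candidate 6: (m,n)=(-7,3) → π∥ = -7+3·λ ≈ -2.1459, π⊥ = -7+3·λ' ≈ -8.8541 ∉ [-0.8, 0.2) ⇒ out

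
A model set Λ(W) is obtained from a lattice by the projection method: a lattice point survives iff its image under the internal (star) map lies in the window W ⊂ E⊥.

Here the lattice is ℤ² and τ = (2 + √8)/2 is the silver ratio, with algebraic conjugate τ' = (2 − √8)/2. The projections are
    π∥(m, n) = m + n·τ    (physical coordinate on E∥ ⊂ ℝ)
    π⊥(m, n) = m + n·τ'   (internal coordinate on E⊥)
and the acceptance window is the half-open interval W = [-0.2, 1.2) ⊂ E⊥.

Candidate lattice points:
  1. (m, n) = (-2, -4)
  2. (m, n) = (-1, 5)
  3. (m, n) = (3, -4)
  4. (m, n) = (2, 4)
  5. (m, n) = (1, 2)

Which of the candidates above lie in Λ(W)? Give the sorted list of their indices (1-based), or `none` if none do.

4, 5

Compute τ' = (2−√8)/2 = -0.4142, so π⊥(m,n) = m -0.4142·n.
#1 (-2,-4): internal coord -2 + (-4)·τ' = -0.3431; -0.3431 ∉ [-0.2, 1.2) → out
#2 (-1,5): internal coord -1 + (5)·τ' = -3.0711; -3.0711 ∉ [-0.2, 1.2) → out
#3 (3,-4): internal coord 3 + (-4)·τ' = +4.6569; +4.6569 ∉ [-0.2, 1.2) → out
#4 (2,4): internal coord 2 + (4)·τ' = +0.3431; +0.3431 ∈ [-0.2, 1.2) → IN Λ
#5 (1,2): internal coord 1 + (2)·τ' = +0.1716; +0.1716 ∈ [-0.2, 1.2) → IN Λ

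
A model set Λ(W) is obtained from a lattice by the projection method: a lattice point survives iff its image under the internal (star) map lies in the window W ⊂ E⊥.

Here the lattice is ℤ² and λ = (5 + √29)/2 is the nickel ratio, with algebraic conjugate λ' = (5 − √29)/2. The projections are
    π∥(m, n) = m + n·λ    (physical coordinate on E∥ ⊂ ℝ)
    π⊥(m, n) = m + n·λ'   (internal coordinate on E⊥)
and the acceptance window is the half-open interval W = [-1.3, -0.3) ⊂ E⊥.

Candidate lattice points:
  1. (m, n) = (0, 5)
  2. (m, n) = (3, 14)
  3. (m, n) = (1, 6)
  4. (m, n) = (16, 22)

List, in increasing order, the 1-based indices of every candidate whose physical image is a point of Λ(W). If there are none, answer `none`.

1

Compute λ' = (5−√29)/2 = -0.19258, so π⊥(m,n) = m -0.19258·n.
[1] lift (0,5): star map gives -0.96291; window check -1.3 ≤ -0.96291 < -0.3 is true → IN Λ
[2] lift (3,14): star map gives 0.30385; window check -1.3 ≤ 0.30385 < -0.3 is false → out
[3] lift (1,6): star map gives -0.15549; window check -1.3 ≤ -0.15549 < -0.3 is false → out
[4] lift (16,22): star map gives 11.76319; window check -1.3 ≤ 11.76319 < -0.3 is false → out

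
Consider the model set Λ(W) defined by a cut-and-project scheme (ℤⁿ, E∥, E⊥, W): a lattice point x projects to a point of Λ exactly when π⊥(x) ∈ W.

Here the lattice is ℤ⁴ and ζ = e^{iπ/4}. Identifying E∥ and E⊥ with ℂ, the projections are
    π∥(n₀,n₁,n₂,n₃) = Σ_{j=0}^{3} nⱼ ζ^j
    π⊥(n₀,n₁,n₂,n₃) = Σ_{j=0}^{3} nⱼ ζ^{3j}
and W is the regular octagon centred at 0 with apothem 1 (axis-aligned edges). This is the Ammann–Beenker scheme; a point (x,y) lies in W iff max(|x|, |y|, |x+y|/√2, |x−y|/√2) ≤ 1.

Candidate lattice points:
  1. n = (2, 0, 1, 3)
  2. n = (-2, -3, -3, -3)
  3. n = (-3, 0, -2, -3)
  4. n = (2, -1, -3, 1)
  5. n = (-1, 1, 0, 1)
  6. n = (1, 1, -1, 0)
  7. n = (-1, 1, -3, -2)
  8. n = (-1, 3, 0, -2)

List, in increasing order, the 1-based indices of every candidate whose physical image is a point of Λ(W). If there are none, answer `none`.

none

With ζ = e^{iπ/4} the internal vectors are ζ^0,ζ^3,ζ^6,ζ^9.
#1 (2, 0, 1, 3): internal (4.121320, 1.121320); octagon support 4.121320 vs apothem 1 → ∉ W
#2 (-2, -3, -3, -3): internal (-2.000000, -1.242641); octagon support 2.292893 vs apothem 1 → ∉ W
#3 (-3, 0, -2, -3): internal (-5.121320, -0.121320); octagon support 5.121320 vs apothem 1 → ∉ W
#4 (2, -1, -3, 1): internal (3.414214, 3.000000); octagon support 4.535534 vs apothem 1 → ∉ W
#5 (-1, 1, 0, 1): internal (-1.000000, 1.414214); octagon support 1.707107 vs apothem 1 → ∉ W
#6 (1, 1, -1, 0): internal (0.292893, 1.707107); octagon support 1.707107 vs apothem 1 → ∉ W
#7 (-1, 1, -3, -2): internal (-3.121320, 2.292893); octagon support 3.828427 vs apothem 1 → ∉ W
#8 (-1, 3, 0, -2): internal (-4.535534, 0.707107); octagon support 4.535534 vs apothem 1 → ∉ W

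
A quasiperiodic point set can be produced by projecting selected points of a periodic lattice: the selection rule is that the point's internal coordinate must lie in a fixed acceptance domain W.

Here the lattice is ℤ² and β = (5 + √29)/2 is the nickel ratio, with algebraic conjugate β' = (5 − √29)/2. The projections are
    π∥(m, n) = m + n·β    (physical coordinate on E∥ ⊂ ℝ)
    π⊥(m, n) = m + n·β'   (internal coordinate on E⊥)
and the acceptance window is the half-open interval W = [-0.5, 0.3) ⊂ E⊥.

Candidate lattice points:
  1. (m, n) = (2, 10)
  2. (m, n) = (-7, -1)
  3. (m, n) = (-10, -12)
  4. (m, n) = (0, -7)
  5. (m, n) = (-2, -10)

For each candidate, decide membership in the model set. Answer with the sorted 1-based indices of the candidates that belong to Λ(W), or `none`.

1, 5

Numerically β ≈ 5.192582 and β' = −1/β ≈ -0.192582.
#1 (2,10): internal coord 2 + (10)·β' = +0.074176; +0.074176 ∈ [-0.5, 0.3) → IN Λ
#2 (-7,-1): internal coord -7 + (-1)·β' = -6.807418; -6.807418 ∉ [-0.5, 0.3) → out
#3 (-10,-12): internal coord -10 + (-12)·β' = -7.689011; -7.689011 ∉ [-0.5, 0.3) → out
#4 (0,-7): internal coord 0 + (-7)·β' = +1.348077; +1.348077 ∉ [-0.5, 0.3) → out
#5 (-2,-10): internal coord -2 + (-10)·β' = -0.074176; -0.074176 ∈ [-0.5, 0.3) → IN Λ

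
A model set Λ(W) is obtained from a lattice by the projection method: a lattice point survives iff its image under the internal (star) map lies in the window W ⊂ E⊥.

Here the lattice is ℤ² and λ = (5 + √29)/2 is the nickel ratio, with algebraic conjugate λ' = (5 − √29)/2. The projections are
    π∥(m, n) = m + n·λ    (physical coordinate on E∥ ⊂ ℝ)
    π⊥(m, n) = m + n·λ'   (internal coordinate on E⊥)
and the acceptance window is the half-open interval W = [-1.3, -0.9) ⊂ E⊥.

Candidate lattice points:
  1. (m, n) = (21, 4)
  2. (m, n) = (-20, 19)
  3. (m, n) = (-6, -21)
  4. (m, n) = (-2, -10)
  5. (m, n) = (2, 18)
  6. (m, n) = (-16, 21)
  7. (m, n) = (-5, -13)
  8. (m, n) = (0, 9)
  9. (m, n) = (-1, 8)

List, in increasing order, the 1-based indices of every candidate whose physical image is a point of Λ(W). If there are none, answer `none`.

Numerically λ ≈ 5.19258 and λ' = −1/λ ≈ -0.19258.
candidate 1: (m,n)=(21,4) → π∥ = 21+4·λ ≈ 41.77033, π⊥ = 21+4·λ' ≈ 20.22967 ∉ [-1.3, -0.9) ⇒ out
candidate 2: (m,n)=(-20,19) → π∥ = -20+19·λ ≈ 78.65907, π⊥ = -20+19·λ' ≈ -23.65907 ∉ [-1.3, -0.9) ⇒ out
candidate 3: (m,n)=(-6,-21) → π∥ = -6-21·λ ≈ -115.04423, π⊥ = -6-21·λ' ≈ -1.95577 ∉ [-1.3, -0.9) ⇒ out
candidate 4: (m,n)=(-2,-10) → π∥ = -2-10·λ ≈ -53.92582, π⊥ = -2-10·λ' ≈ -0.07418 ∉ [-1.3, -0.9) ⇒ out
candidate 5: (m,n)=(2,18) → π∥ = 2+18·λ ≈ 95.46648, π⊥ = 2+18·λ' ≈ -1.46648 ∉ [-1.3, -0.9) ⇒ out
candidate 6: (m,n)=(-16,21) → π∥ = -16+21·λ ≈ 93.04423, π⊥ = -16+21·λ' ≈ -20.04423 ∉ [-1.3, -0.9) ⇒ out
candidate 7: (m,n)=(-5,-13) → π∥ = -5-13·λ ≈ -72.50357, π⊥ = -5-13·λ' ≈ -2.49643 ∉ [-1.3, -0.9) ⇒ out
candidate 8: (m,n)=(0,9) → π∥ = 0+9·λ ≈ 46.73324, π⊥ = 0+9·λ' ≈ -1.73324 ∉ [-1.3, -0.9) ⇒ out
candidate 9: (m,n)=(-1,8) → π∥ = -1+8·λ ≈ 40.54066, π⊥ = -1+8·λ' ≈ -2.54066 ∉ [-1.3, -0.9) ⇒ out

none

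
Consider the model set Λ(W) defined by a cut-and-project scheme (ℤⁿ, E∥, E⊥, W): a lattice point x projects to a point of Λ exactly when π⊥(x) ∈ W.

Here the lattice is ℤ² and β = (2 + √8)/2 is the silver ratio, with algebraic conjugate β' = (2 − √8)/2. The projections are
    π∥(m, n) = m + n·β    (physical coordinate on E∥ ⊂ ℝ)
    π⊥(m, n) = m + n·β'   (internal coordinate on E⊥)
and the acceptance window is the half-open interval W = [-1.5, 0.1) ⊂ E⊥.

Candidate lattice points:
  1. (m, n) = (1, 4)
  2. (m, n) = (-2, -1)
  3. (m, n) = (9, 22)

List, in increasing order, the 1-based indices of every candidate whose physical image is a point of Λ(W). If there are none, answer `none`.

β' = (2−√8)/2 ≈ -0.4142.
#1 (1,4): internal coord 1 + (4)·β' = -0.6569; -0.6569 ∈ [-1.5, 0.1) → IN Λ
#2 (-2,-1): internal coord -2 + (-1)·β' = -1.5858; -1.5858 ∉ [-1.5, 0.1) → out
#3 (9,22): internal coord 9 + (22)·β' = -0.1127; -0.1127 ∈ [-1.5, 0.1) → IN Λ

1, 3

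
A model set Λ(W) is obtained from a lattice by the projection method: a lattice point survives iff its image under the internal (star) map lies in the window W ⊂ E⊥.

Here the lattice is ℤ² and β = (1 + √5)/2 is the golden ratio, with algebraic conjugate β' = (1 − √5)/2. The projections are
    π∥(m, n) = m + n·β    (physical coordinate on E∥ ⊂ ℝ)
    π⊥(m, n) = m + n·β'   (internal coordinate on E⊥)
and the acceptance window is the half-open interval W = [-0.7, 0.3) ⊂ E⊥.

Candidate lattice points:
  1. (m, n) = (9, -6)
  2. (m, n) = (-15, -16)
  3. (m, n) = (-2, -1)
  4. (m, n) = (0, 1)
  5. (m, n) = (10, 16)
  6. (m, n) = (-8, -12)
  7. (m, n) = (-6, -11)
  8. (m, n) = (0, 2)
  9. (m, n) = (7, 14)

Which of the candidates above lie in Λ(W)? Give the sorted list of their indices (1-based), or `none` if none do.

Numerically β ≈ 1.6180 and β' = −1/β ≈ -0.6180.
[1] lift (9,-6): star map gives 12.7082; window check -0.7 ≤ 12.7082 < 0.3 is false → out
[2] lift (-15,-16): star map gives -5.1115; window check -0.7 ≤ -5.1115 < 0.3 is false → out
[3] lift (-2,-1): star map gives -1.3820; window check -0.7 ≤ -1.3820 < 0.3 is false → out
[4] lift (0,1): star map gives -0.6180; window check -0.7 ≤ -0.6180 < 0.3 is true → IN Λ
[5] lift (10,16): star map gives 0.1115; window check -0.7 ≤ 0.1115 < 0.3 is true → IN Λ
[6] lift (-8,-12): star map gives -0.5836; window check -0.7 ≤ -0.5836 < 0.3 is true → IN Λ
[7] lift (-6,-11): star map gives 0.7984; window check -0.7 ≤ 0.7984 < 0.3 is false → out
[8] lift (0,2): star map gives -1.2361; window check -0.7 ≤ -1.2361 < 0.3 is false → out
[9] lift (7,14): star map gives -1.6525; window check -0.7 ≤ -1.6525 < 0.3 is false → out

4, 5, 6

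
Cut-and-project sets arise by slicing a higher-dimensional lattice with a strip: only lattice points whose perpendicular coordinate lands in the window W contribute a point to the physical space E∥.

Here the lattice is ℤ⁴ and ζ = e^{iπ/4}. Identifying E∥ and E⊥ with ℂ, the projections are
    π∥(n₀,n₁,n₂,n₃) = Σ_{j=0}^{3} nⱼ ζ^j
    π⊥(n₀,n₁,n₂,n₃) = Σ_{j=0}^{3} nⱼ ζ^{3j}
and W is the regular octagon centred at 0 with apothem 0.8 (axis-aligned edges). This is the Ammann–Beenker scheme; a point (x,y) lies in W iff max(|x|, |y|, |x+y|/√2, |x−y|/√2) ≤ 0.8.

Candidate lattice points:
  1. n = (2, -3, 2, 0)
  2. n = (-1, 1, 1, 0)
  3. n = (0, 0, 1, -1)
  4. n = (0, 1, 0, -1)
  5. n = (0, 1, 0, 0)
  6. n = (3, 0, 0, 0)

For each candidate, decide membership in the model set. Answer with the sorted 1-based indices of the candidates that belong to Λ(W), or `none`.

none

Internal map: ζ^{3j} for j=0..3 gives (1,0), (−√2/2,√2/2), (0,−1), (√2/2,√2/2).
candidate 1: n = (2, -3, 2, 0) → π⊥ ≈ (+4.1213, -4.1213); max(|x|,|y|,|x±y|/√2) = 5.8284 > 0.8 ⇒ ∉ W
candidate 2: n = (-1, 1, 1, 0) → π⊥ ≈ (-1.7071, -0.2929); max(|x|,|y|,|x±y|/√2) = 1.7071 > 0.8 ⇒ ∉ W
candidate 3: n = (0, 0, 1, -1) → π⊥ ≈ (-0.7071, -1.7071); max(|x|,|y|,|x±y|/√2) = 1.7071 > 0.8 ⇒ ∉ W
candidate 4: n = (0, 1, 0, -1) → π⊥ ≈ (-1.4142, +0.0000); max(|x|,|y|,|x±y|/√2) = 1.4142 > 0.8 ⇒ ∉ W
candidate 5: n = (0, 1, 0, 0) → π⊥ ≈ (-0.7071, +0.7071); max(|x|,|y|,|x±y|/√2) = 1.0000 > 0.8 ⇒ ∉ W
candidate 6: n = (3, 0, 0, 0) → π⊥ ≈ (+3.0000, +0.0000); max(|x|,|y|,|x±y|/√2) = 3.0000 > 0.8 ⇒ ∉ W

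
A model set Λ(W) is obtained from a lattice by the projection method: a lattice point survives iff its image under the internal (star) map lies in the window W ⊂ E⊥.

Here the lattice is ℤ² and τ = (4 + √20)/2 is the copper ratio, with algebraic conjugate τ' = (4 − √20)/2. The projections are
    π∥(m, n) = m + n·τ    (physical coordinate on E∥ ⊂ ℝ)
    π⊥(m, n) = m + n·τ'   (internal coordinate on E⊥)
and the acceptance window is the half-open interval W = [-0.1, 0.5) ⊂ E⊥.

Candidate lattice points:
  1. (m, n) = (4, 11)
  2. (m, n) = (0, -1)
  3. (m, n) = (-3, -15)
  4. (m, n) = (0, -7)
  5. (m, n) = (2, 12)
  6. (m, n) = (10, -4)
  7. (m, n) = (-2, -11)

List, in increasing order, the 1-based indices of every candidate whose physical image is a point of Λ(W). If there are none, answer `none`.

2

Compute τ' = (4−√20)/2 = -0.2361, so π⊥(m,n) = m -0.2361·n.
candidate 1: (m,n)=(4,11) → π∥ = 4+11·τ ≈ 50.5967, π⊥ = 4+11·τ' ≈ 1.4033 ∉ [-0.1, 0.5) ⇒ out
candidate 2: (m,n)=(0,-1) → π∥ = 0-1·τ ≈ -4.2361, π⊥ = 0-1·τ' ≈ 0.2361 ∈ [-0.1, 0.5) ⇒ IN Λ
candidate 3: (m,n)=(-3,-15) → π∥ = -3-15·τ ≈ -66.5410, π⊥ = -3-15·τ' ≈ 0.5410 ∉ [-0.1, 0.5) ⇒ out
candidate 4: (m,n)=(0,-7) → π∥ = 0-7·τ ≈ -29.6525, π⊥ = 0-7·τ' ≈ 1.6525 ∉ [-0.1, 0.5) ⇒ out
candidate 5: (m,n)=(2,12) → π∥ = 2+12·τ ≈ 52.8328, π⊥ = 2+12·τ' ≈ -0.8328 ∉ [-0.1, 0.5) ⇒ out
candidate 6: (m,n)=(10,-4) → π∥ = 10-4·τ ≈ -6.9443, π⊥ = 10-4·τ' ≈ 10.9443 ∉ [-0.1, 0.5) ⇒ out
candidate 7: (m,n)=(-2,-11) → π∥ = -2-11·τ ≈ -48.5967, π⊥ = -2-11·τ' ≈ 0.5967 ∉ [-0.1, 0.5) ⇒ out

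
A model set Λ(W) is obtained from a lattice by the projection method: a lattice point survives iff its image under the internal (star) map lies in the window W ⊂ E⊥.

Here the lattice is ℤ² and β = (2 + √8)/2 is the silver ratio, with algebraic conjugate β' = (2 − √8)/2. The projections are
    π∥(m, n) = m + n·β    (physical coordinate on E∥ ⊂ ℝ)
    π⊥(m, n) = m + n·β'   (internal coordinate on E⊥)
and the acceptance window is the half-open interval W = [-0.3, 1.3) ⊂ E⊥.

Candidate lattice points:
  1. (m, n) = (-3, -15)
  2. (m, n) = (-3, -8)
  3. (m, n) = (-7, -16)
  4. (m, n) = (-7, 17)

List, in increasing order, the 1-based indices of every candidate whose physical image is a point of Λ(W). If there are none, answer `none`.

2

β' = (2−√8)/2 ≈ -0.414214.
[1] lift (-3,-15): star map gives 3.213203; window check -0.3 ≤ 3.213203 < 1.3 is false → out
[2] lift (-3,-8): star map gives 0.313708; window check -0.3 ≤ 0.313708 < 1.3 is true → IN Λ
[3] lift (-7,-16): star map gives -0.372583; window check -0.3 ≤ -0.372583 < 1.3 is false → out
[4] lift (-7,17): star map gives -14.041631; window check -0.3 ≤ -14.041631 < 1.3 is false → out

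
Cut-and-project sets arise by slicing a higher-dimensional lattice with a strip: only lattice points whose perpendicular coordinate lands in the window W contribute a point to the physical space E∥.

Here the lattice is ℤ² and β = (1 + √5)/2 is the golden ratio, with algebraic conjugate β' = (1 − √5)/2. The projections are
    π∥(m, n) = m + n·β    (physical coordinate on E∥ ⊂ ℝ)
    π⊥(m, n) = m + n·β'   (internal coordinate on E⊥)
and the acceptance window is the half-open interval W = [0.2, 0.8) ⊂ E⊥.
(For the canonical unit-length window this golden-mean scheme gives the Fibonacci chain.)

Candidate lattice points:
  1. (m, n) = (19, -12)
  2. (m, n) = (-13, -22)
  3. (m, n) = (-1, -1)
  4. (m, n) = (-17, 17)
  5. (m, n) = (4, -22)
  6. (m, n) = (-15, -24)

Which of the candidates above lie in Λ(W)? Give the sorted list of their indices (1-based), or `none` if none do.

Numerically β ≈ 1.618034 and β' = −1/β ≈ -0.618034.
#1 (19,-12): internal coord 19 + (-12)·β' = +26.416408; +26.416408 ∉ [0.2, 0.8) → out
#2 (-13,-22): internal coord -13 + (-22)·β' = +0.596748; +0.596748 ∈ [0.2, 0.8) → IN Λ
#3 (-1,-1): internal coord -1 + (-1)·β' = -0.381966; -0.381966 ∉ [0.2, 0.8) → out
#4 (-17,17): internal coord -17 + (17)·β' = -27.506578; -27.506578 ∉ [0.2, 0.8) → out
#5 (4,-22): internal coord 4 + (-22)·β' = +17.596748; +17.596748 ∉ [0.2, 0.8) → out
#6 (-15,-24): internal coord -15 + (-24)·β' = -0.167184; -0.167184 ∉ [0.2, 0.8) → out

2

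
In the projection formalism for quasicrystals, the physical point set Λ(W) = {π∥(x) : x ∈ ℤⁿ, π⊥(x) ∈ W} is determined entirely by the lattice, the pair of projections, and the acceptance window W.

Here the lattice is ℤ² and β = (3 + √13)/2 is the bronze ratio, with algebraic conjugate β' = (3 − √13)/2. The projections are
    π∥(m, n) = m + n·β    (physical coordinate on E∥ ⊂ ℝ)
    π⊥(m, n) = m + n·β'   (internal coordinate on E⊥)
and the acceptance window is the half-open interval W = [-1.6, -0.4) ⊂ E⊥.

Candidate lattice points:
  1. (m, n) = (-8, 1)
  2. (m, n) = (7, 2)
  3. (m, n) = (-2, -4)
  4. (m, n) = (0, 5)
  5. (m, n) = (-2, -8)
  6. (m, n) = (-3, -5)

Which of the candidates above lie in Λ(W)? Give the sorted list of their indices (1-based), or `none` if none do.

Numerically β ≈ 3.302776 and β' = −1/β ≈ -0.302776.
#1 (-8,1): internal coord -8 + (1)·β' = -8.302776; -8.302776 ∉ [-1.6, -0.4) → out
#2 (7,2): internal coord 7 + (2)·β' = +6.394449; +6.394449 ∉ [-1.6, -0.4) → out
#3 (-2,-4): internal coord -2 + (-4)·β' = -0.788897; -0.788897 ∈ [-1.6, -0.4) → IN Λ
#4 (0,5): internal coord 0 + (5)·β' = -1.513878; -1.513878 ∈ [-1.6, -0.4) → IN Λ
#5 (-2,-8): internal coord -2 + (-8)·β' = +0.422205; +0.422205 ∉ [-1.6, -0.4) → out
#6 (-3,-5): internal coord -3 + (-5)·β' = -1.486122; -1.486122 ∈ [-1.6, -0.4) → IN Λ

3, 4, 6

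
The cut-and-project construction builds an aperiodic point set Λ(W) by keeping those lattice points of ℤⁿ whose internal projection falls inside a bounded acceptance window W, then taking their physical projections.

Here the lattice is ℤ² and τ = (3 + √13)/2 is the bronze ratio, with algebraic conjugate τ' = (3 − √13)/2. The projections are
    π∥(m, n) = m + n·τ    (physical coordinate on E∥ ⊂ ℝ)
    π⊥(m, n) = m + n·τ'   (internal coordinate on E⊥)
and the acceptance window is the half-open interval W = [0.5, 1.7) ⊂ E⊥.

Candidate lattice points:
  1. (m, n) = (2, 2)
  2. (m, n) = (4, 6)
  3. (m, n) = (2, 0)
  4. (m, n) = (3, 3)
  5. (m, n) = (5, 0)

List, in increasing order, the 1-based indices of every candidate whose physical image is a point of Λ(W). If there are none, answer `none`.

1

Numerically τ ≈ 3.302776 and τ' = −1/τ ≈ -0.302776.
candidate 1: (m,n)=(2,2) → π∥ = 2+2·τ ≈ 8.605551, π⊥ = 2+2·τ' ≈ 1.394449 ∈ [0.5, 1.7) ⇒ IN Λ
candidate 2: (m,n)=(4,6) → π∥ = 4+6·τ ≈ 23.816654, π⊥ = 4+6·τ' ≈ 2.183346 ∉ [0.5, 1.7) ⇒ out
candidate 3: (m,n)=(2,0) → π∥ = 2+0·τ ≈ 2.000000, π⊥ = 2+0·τ' ≈ 2.000000 ∉ [0.5, 1.7) ⇒ out
candidate 4: (m,n)=(3,3) → π∥ = 3+3·τ ≈ 12.908327, π⊥ = 3+3·τ' ≈ 2.091673 ∉ [0.5, 1.7) ⇒ out
candidate 5: (m,n)=(5,0) → π∥ = 5+0·τ ≈ 5.000000, π⊥ = 5+0·τ' ≈ 5.000000 ∉ [0.5, 1.7) ⇒ out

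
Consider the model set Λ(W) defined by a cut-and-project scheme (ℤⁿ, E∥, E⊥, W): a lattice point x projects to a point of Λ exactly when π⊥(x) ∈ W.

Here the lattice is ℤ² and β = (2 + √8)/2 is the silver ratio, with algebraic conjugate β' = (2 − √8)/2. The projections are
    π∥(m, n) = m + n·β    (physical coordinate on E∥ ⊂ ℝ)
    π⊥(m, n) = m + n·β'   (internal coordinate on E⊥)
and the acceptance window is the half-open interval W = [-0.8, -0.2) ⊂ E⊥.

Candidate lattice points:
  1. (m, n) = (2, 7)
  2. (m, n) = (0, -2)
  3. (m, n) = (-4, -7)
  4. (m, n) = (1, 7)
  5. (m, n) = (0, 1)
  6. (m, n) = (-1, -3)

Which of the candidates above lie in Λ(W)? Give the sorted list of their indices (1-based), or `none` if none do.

Compute β' = (2−√8)/2 = -0.4142, so π⊥(m,n) = m -0.4142·n.
[1] lift (2,7): star map gives -0.8995; window check -0.8 ≤ -0.8995 < -0.2 is false → out
[2] lift (0,-2): star map gives 0.8284; window check -0.8 ≤ 0.8284 < -0.2 is false → out
[3] lift (-4,-7): star map gives -1.1005; window check -0.8 ≤ -1.1005 < -0.2 is false → out
[4] lift (1,7): star map gives -1.8995; window check -0.8 ≤ -1.8995 < -0.2 is false → out
[5] lift (0,1): star map gives -0.4142; window check -0.8 ≤ -0.4142 < -0.2 is true → IN Λ
[6] lift (-1,-3): star map gives 0.2426; window check -0.8 ≤ 0.2426 < -0.2 is false → out

5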